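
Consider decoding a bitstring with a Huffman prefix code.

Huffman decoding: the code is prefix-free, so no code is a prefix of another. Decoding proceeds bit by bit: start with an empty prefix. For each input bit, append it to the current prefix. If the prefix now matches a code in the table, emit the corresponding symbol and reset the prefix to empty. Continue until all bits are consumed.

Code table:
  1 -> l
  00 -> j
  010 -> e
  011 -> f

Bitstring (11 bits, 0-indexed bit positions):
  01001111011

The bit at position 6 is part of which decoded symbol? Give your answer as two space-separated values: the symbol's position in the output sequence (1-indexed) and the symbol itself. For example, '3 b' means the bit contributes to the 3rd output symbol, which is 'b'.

Bit 0: prefix='0' (no match yet)
Bit 1: prefix='01' (no match yet)
Bit 2: prefix='010' -> emit 'e', reset
Bit 3: prefix='0' (no match yet)
Bit 4: prefix='01' (no match yet)
Bit 5: prefix='011' -> emit 'f', reset
Bit 6: prefix='1' -> emit 'l', reset
Bit 7: prefix='1' -> emit 'l', reset
Bit 8: prefix='0' (no match yet)
Bit 9: prefix='01' (no match yet)
Bit 10: prefix='011' -> emit 'f', reset

Answer: 3 l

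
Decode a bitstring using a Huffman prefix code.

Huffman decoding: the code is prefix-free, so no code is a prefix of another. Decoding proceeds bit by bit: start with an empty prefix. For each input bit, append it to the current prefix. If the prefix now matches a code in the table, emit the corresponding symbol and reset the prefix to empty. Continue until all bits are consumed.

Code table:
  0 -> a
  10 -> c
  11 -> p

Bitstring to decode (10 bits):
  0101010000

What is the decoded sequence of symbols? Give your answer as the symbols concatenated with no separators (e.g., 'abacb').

Answer: acccaaa

Derivation:
Bit 0: prefix='0' -> emit 'a', reset
Bit 1: prefix='1' (no match yet)
Bit 2: prefix='10' -> emit 'c', reset
Bit 3: prefix='1' (no match yet)
Bit 4: prefix='10' -> emit 'c', reset
Bit 5: prefix='1' (no match yet)
Bit 6: prefix='10' -> emit 'c', reset
Bit 7: prefix='0' -> emit 'a', reset
Bit 8: prefix='0' -> emit 'a', reset
Bit 9: prefix='0' -> emit 'a', reset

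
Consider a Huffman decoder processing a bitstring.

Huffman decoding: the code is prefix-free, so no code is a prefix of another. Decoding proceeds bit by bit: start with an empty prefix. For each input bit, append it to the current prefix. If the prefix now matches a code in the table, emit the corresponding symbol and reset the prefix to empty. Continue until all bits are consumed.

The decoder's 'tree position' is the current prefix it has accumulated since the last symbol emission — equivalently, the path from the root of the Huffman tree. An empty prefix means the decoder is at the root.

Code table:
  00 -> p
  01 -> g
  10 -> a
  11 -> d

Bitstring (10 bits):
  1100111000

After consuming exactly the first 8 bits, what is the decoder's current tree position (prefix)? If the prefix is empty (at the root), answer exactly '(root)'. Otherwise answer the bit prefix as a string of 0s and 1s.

Answer: (root)

Derivation:
Bit 0: prefix='1' (no match yet)
Bit 1: prefix='11' -> emit 'd', reset
Bit 2: prefix='0' (no match yet)
Bit 3: prefix='00' -> emit 'p', reset
Bit 4: prefix='1' (no match yet)
Bit 5: prefix='11' -> emit 'd', reset
Bit 6: prefix='1' (no match yet)
Bit 7: prefix='10' -> emit 'a', reset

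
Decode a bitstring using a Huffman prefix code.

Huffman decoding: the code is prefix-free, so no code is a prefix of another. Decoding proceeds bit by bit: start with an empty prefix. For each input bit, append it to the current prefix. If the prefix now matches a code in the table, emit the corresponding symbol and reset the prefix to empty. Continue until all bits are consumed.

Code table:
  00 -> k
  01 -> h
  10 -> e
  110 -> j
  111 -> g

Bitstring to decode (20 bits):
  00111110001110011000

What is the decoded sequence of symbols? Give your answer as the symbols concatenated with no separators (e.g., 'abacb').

Bit 0: prefix='0' (no match yet)
Bit 1: prefix='00' -> emit 'k', reset
Bit 2: prefix='1' (no match yet)
Bit 3: prefix='11' (no match yet)
Bit 4: prefix='111' -> emit 'g', reset
Bit 5: prefix='1' (no match yet)
Bit 6: prefix='11' (no match yet)
Bit 7: prefix='110' -> emit 'j', reset
Bit 8: prefix='0' (no match yet)
Bit 9: prefix='00' -> emit 'k', reset
Bit 10: prefix='1' (no match yet)
Bit 11: prefix='11' (no match yet)
Bit 12: prefix='111' -> emit 'g', reset
Bit 13: prefix='0' (no match yet)
Bit 14: prefix='00' -> emit 'k', reset
Bit 15: prefix='1' (no match yet)
Bit 16: prefix='11' (no match yet)
Bit 17: prefix='110' -> emit 'j', reset
Bit 18: prefix='0' (no match yet)
Bit 19: prefix='00' -> emit 'k', reset

Answer: kgjkgkjk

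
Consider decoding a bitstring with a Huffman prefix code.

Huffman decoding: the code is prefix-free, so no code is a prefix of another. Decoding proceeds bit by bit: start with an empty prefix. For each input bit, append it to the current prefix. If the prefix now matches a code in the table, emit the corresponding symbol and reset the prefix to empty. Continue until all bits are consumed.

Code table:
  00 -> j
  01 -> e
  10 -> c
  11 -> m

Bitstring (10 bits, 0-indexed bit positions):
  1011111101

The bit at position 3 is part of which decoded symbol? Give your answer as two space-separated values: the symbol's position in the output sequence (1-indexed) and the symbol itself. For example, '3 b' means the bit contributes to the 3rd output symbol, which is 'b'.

Answer: 2 m

Derivation:
Bit 0: prefix='1' (no match yet)
Bit 1: prefix='10' -> emit 'c', reset
Bit 2: prefix='1' (no match yet)
Bit 3: prefix='11' -> emit 'm', reset
Bit 4: prefix='1' (no match yet)
Bit 5: prefix='11' -> emit 'm', reset
Bit 6: prefix='1' (no match yet)
Bit 7: prefix='11' -> emit 'm', reset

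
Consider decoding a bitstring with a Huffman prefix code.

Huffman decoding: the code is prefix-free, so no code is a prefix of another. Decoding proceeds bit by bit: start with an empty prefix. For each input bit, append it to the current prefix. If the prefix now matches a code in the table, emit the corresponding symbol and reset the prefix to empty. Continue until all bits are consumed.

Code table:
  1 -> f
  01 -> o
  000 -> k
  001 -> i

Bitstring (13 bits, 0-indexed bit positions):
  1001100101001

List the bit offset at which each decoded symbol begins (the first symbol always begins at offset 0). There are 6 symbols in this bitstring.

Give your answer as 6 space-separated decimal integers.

Bit 0: prefix='1' -> emit 'f', reset
Bit 1: prefix='0' (no match yet)
Bit 2: prefix='00' (no match yet)
Bit 3: prefix='001' -> emit 'i', reset
Bit 4: prefix='1' -> emit 'f', reset
Bit 5: prefix='0' (no match yet)
Bit 6: prefix='00' (no match yet)
Bit 7: prefix='001' -> emit 'i', reset
Bit 8: prefix='0' (no match yet)
Bit 9: prefix='01' -> emit 'o', reset
Bit 10: prefix='0' (no match yet)
Bit 11: prefix='00' (no match yet)
Bit 12: prefix='001' -> emit 'i', reset

Answer: 0 1 4 5 8 10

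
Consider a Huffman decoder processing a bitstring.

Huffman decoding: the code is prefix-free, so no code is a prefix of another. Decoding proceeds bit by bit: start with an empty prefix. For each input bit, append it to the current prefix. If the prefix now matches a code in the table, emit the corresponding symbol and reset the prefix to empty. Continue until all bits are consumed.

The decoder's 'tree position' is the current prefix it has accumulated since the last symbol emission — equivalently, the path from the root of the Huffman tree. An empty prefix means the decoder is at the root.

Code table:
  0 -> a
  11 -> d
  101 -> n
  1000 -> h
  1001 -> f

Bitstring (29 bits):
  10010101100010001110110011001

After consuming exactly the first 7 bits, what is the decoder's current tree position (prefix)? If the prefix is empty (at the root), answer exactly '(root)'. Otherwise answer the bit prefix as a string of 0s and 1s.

Bit 0: prefix='1' (no match yet)
Bit 1: prefix='10' (no match yet)
Bit 2: prefix='100' (no match yet)
Bit 3: prefix='1001' -> emit 'f', reset
Bit 4: prefix='0' -> emit 'a', reset
Bit 5: prefix='1' (no match yet)
Bit 6: prefix='10' (no match yet)

Answer: 10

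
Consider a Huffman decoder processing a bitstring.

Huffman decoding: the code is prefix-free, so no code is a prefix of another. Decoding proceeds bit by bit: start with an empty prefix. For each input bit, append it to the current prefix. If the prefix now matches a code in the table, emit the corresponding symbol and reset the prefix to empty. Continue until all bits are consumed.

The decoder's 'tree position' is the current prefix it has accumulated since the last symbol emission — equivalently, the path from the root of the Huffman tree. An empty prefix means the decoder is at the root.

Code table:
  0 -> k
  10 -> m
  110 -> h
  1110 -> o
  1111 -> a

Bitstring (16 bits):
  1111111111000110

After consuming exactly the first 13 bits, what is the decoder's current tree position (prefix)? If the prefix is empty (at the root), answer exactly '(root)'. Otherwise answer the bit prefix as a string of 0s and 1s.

Answer: (root)

Derivation:
Bit 0: prefix='1' (no match yet)
Bit 1: prefix='11' (no match yet)
Bit 2: prefix='111' (no match yet)
Bit 3: prefix='1111' -> emit 'a', reset
Bit 4: prefix='1' (no match yet)
Bit 5: prefix='11' (no match yet)
Bit 6: prefix='111' (no match yet)
Bit 7: prefix='1111' -> emit 'a', reset
Bit 8: prefix='1' (no match yet)
Bit 9: prefix='11' (no match yet)
Bit 10: prefix='110' -> emit 'h', reset
Bit 11: prefix='0' -> emit 'k', reset
Bit 12: prefix='0' -> emit 'k', reset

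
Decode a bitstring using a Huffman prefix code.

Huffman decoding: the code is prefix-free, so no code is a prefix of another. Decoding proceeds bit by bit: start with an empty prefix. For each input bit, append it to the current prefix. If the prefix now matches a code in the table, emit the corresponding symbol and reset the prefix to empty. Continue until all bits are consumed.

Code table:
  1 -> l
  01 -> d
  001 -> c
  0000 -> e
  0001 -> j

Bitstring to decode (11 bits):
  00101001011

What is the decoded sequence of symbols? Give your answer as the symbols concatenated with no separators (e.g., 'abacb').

Bit 0: prefix='0' (no match yet)
Bit 1: prefix='00' (no match yet)
Bit 2: prefix='001' -> emit 'c', reset
Bit 3: prefix='0' (no match yet)
Bit 4: prefix='01' -> emit 'd', reset
Bit 5: prefix='0' (no match yet)
Bit 6: prefix='00' (no match yet)
Bit 7: prefix='001' -> emit 'c', reset
Bit 8: prefix='0' (no match yet)
Bit 9: prefix='01' -> emit 'd', reset
Bit 10: prefix='1' -> emit 'l', reset

Answer: cdcdl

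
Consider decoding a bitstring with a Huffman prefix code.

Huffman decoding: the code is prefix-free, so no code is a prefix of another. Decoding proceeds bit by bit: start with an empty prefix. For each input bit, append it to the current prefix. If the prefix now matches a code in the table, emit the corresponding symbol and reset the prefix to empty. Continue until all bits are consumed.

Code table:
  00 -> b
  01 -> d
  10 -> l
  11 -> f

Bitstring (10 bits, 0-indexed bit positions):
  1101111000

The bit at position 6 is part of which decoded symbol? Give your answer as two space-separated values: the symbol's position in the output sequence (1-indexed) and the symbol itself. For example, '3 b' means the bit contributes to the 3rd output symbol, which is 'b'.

Answer: 4 l

Derivation:
Bit 0: prefix='1' (no match yet)
Bit 1: prefix='11' -> emit 'f', reset
Bit 2: prefix='0' (no match yet)
Bit 3: prefix='01' -> emit 'd', reset
Bit 4: prefix='1' (no match yet)
Bit 5: prefix='11' -> emit 'f', reset
Bit 6: prefix='1' (no match yet)
Bit 7: prefix='10' -> emit 'l', reset
Bit 8: prefix='0' (no match yet)
Bit 9: prefix='00' -> emit 'b', reset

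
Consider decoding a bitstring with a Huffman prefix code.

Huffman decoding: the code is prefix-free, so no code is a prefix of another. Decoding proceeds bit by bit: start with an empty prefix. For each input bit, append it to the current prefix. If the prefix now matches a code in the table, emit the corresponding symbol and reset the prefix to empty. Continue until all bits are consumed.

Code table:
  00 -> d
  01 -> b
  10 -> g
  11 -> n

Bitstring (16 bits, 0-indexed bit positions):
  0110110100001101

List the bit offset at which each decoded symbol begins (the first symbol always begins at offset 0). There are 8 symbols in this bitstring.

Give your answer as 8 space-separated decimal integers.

Bit 0: prefix='0' (no match yet)
Bit 1: prefix='01' -> emit 'b', reset
Bit 2: prefix='1' (no match yet)
Bit 3: prefix='10' -> emit 'g', reset
Bit 4: prefix='1' (no match yet)
Bit 5: prefix='11' -> emit 'n', reset
Bit 6: prefix='0' (no match yet)
Bit 7: prefix='01' -> emit 'b', reset
Bit 8: prefix='0' (no match yet)
Bit 9: prefix='00' -> emit 'd', reset
Bit 10: prefix='0' (no match yet)
Bit 11: prefix='00' -> emit 'd', reset
Bit 12: prefix='1' (no match yet)
Bit 13: prefix='11' -> emit 'n', reset
Bit 14: prefix='0' (no match yet)
Bit 15: prefix='01' -> emit 'b', reset

Answer: 0 2 4 6 8 10 12 14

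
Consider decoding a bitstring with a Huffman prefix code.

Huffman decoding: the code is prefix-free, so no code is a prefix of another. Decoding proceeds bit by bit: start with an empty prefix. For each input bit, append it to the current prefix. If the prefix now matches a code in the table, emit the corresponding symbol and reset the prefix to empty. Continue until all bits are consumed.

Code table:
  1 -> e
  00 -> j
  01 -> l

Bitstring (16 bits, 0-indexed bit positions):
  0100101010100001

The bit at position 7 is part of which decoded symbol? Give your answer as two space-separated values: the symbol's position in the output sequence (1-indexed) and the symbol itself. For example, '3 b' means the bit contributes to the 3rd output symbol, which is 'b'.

Answer: 5 l

Derivation:
Bit 0: prefix='0' (no match yet)
Bit 1: prefix='01' -> emit 'l', reset
Bit 2: prefix='0' (no match yet)
Bit 3: prefix='00' -> emit 'j', reset
Bit 4: prefix='1' -> emit 'e', reset
Bit 5: prefix='0' (no match yet)
Bit 6: prefix='01' -> emit 'l', reset
Bit 7: prefix='0' (no match yet)
Bit 8: prefix='01' -> emit 'l', reset
Bit 9: prefix='0' (no match yet)
Bit 10: prefix='01' -> emit 'l', reset
Bit 11: prefix='0' (no match yet)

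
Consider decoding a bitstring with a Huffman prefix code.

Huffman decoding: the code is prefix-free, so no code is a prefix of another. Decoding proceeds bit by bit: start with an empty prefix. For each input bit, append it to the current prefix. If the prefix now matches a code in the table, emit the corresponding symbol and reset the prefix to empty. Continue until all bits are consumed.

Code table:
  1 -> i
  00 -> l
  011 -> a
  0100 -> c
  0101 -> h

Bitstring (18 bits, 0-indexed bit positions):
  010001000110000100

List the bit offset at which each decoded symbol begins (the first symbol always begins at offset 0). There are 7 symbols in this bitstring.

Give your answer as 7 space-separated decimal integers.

Bit 0: prefix='0' (no match yet)
Bit 1: prefix='01' (no match yet)
Bit 2: prefix='010' (no match yet)
Bit 3: prefix='0100' -> emit 'c', reset
Bit 4: prefix='0' (no match yet)
Bit 5: prefix='01' (no match yet)
Bit 6: prefix='010' (no match yet)
Bit 7: prefix='0100' -> emit 'c', reset
Bit 8: prefix='0' (no match yet)
Bit 9: prefix='01' (no match yet)
Bit 10: prefix='011' -> emit 'a', reset
Bit 11: prefix='0' (no match yet)
Bit 12: prefix='00' -> emit 'l', reset
Bit 13: prefix='0' (no match yet)
Bit 14: prefix='00' -> emit 'l', reset
Bit 15: prefix='1' -> emit 'i', reset
Bit 16: prefix='0' (no match yet)
Bit 17: prefix='00' -> emit 'l', reset

Answer: 0 4 8 11 13 15 16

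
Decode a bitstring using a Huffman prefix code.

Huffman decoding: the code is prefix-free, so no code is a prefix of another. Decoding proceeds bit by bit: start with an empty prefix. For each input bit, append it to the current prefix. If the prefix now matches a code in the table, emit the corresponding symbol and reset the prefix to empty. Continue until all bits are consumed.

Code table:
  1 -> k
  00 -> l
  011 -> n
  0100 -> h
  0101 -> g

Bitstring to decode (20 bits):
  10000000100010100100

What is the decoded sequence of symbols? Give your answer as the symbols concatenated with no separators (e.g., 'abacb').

Answer: klllhglkl

Derivation:
Bit 0: prefix='1' -> emit 'k', reset
Bit 1: prefix='0' (no match yet)
Bit 2: prefix='00' -> emit 'l', reset
Bit 3: prefix='0' (no match yet)
Bit 4: prefix='00' -> emit 'l', reset
Bit 5: prefix='0' (no match yet)
Bit 6: prefix='00' -> emit 'l', reset
Bit 7: prefix='0' (no match yet)
Bit 8: prefix='01' (no match yet)
Bit 9: prefix='010' (no match yet)
Bit 10: prefix='0100' -> emit 'h', reset
Bit 11: prefix='0' (no match yet)
Bit 12: prefix='01' (no match yet)
Bit 13: prefix='010' (no match yet)
Bit 14: prefix='0101' -> emit 'g', reset
Bit 15: prefix='0' (no match yet)
Bit 16: prefix='00' -> emit 'l', reset
Bit 17: prefix='1' -> emit 'k', reset
Bit 18: prefix='0' (no match yet)
Bit 19: prefix='00' -> emit 'l', reset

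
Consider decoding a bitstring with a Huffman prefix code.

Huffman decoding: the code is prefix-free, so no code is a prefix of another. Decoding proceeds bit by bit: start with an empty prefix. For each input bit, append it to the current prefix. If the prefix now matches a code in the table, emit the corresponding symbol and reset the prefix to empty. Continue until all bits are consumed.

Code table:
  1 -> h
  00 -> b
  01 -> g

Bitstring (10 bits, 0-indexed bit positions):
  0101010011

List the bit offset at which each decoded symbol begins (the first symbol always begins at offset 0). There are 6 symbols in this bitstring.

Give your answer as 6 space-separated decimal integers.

Answer: 0 2 4 6 8 9

Derivation:
Bit 0: prefix='0' (no match yet)
Bit 1: prefix='01' -> emit 'g', reset
Bit 2: prefix='0' (no match yet)
Bit 3: prefix='01' -> emit 'g', reset
Bit 4: prefix='0' (no match yet)
Bit 5: prefix='01' -> emit 'g', reset
Bit 6: prefix='0' (no match yet)
Bit 7: prefix='00' -> emit 'b', reset
Bit 8: prefix='1' -> emit 'h', reset
Bit 9: prefix='1' -> emit 'h', reset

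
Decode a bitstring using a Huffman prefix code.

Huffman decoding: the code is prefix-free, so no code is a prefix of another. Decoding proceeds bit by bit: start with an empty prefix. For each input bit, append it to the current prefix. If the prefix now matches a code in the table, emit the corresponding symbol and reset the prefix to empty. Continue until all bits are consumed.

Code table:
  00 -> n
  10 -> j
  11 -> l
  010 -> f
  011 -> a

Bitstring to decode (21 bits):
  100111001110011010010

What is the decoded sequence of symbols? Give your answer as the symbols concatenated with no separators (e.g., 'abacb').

Answer: jajajaff

Derivation:
Bit 0: prefix='1' (no match yet)
Bit 1: prefix='10' -> emit 'j', reset
Bit 2: prefix='0' (no match yet)
Bit 3: prefix='01' (no match yet)
Bit 4: prefix='011' -> emit 'a', reset
Bit 5: prefix='1' (no match yet)
Bit 6: prefix='10' -> emit 'j', reset
Bit 7: prefix='0' (no match yet)
Bit 8: prefix='01' (no match yet)
Bit 9: prefix='011' -> emit 'a', reset
Bit 10: prefix='1' (no match yet)
Bit 11: prefix='10' -> emit 'j', reset
Bit 12: prefix='0' (no match yet)
Bit 13: prefix='01' (no match yet)
Bit 14: prefix='011' -> emit 'a', reset
Bit 15: prefix='0' (no match yet)
Bit 16: prefix='01' (no match yet)
Bit 17: prefix='010' -> emit 'f', reset
Bit 18: prefix='0' (no match yet)
Bit 19: prefix='01' (no match yet)
Bit 20: prefix='010' -> emit 'f', reset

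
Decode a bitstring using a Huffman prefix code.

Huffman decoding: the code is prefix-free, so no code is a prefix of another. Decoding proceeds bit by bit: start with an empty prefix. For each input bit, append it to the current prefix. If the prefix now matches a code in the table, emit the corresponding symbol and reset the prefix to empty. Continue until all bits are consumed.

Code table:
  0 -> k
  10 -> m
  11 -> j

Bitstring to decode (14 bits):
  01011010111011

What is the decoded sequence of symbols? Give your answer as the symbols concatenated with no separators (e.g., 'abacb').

Bit 0: prefix='0' -> emit 'k', reset
Bit 1: prefix='1' (no match yet)
Bit 2: prefix='10' -> emit 'm', reset
Bit 3: prefix='1' (no match yet)
Bit 4: prefix='11' -> emit 'j', reset
Bit 5: prefix='0' -> emit 'k', reset
Bit 6: prefix='1' (no match yet)
Bit 7: prefix='10' -> emit 'm', reset
Bit 8: prefix='1' (no match yet)
Bit 9: prefix='11' -> emit 'j', reset
Bit 10: prefix='1' (no match yet)
Bit 11: prefix='10' -> emit 'm', reset
Bit 12: prefix='1' (no match yet)
Bit 13: prefix='11' -> emit 'j', reset

Answer: kmjkmjmj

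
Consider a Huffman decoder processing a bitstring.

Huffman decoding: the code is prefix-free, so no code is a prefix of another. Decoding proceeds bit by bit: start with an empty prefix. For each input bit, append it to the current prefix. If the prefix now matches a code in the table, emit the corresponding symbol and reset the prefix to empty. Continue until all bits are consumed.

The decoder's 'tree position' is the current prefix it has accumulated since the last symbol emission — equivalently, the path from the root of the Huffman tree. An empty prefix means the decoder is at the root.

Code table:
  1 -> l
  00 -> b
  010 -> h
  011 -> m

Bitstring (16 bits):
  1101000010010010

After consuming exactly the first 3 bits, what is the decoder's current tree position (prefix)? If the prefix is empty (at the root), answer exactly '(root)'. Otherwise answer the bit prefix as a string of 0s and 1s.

Answer: 0

Derivation:
Bit 0: prefix='1' -> emit 'l', reset
Bit 1: prefix='1' -> emit 'l', reset
Bit 2: prefix='0' (no match yet)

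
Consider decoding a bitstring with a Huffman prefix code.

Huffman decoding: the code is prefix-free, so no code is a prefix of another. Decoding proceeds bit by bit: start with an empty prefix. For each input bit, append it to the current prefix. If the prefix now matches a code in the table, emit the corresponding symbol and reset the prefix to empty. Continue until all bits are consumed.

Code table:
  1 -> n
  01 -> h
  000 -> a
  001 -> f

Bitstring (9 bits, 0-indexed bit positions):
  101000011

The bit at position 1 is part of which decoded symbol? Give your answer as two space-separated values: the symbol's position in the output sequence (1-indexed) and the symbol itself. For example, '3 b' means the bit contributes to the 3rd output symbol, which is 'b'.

Answer: 2 h

Derivation:
Bit 0: prefix='1' -> emit 'n', reset
Bit 1: prefix='0' (no match yet)
Bit 2: prefix='01' -> emit 'h', reset
Bit 3: prefix='0' (no match yet)
Bit 4: prefix='00' (no match yet)
Bit 5: prefix='000' -> emit 'a', reset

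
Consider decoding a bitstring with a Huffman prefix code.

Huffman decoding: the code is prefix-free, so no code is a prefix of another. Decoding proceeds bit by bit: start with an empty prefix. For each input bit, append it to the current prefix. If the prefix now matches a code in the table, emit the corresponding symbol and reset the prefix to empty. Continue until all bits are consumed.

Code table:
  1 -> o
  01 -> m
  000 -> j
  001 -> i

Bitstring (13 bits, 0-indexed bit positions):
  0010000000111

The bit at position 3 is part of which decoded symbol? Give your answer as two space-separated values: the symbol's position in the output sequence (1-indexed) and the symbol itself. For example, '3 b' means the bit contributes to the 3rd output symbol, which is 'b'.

Bit 0: prefix='0' (no match yet)
Bit 1: prefix='00' (no match yet)
Bit 2: prefix='001' -> emit 'i', reset
Bit 3: prefix='0' (no match yet)
Bit 4: prefix='00' (no match yet)
Bit 5: prefix='000' -> emit 'j', reset
Bit 6: prefix='0' (no match yet)
Bit 7: prefix='00' (no match yet)

Answer: 2 j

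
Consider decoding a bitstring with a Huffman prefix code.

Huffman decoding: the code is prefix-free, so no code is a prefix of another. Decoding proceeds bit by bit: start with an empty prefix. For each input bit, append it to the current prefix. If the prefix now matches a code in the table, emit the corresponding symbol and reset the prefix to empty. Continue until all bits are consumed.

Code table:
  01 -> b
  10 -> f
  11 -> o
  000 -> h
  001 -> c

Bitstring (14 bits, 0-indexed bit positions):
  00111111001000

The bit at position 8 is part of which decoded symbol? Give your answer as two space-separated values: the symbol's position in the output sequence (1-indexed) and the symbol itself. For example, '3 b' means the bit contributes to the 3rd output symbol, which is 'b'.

Answer: 4 f

Derivation:
Bit 0: prefix='0' (no match yet)
Bit 1: prefix='00' (no match yet)
Bit 2: prefix='001' -> emit 'c', reset
Bit 3: prefix='1' (no match yet)
Bit 4: prefix='11' -> emit 'o', reset
Bit 5: prefix='1' (no match yet)
Bit 6: prefix='11' -> emit 'o', reset
Bit 7: prefix='1' (no match yet)
Bit 8: prefix='10' -> emit 'f', reset
Bit 9: prefix='0' (no match yet)
Bit 10: prefix='01' -> emit 'b', reset
Bit 11: prefix='0' (no match yet)
Bit 12: prefix='00' (no match yet)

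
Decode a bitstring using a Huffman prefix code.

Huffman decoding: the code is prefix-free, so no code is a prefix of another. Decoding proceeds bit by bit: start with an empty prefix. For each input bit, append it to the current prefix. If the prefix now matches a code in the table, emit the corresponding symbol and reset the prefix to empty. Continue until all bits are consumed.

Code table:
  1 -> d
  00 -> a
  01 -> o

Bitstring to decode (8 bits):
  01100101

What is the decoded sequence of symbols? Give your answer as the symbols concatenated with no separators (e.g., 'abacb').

Bit 0: prefix='0' (no match yet)
Bit 1: prefix='01' -> emit 'o', reset
Bit 2: prefix='1' -> emit 'd', reset
Bit 3: prefix='0' (no match yet)
Bit 4: prefix='00' -> emit 'a', reset
Bit 5: prefix='1' -> emit 'd', reset
Bit 6: prefix='0' (no match yet)
Bit 7: prefix='01' -> emit 'o', reset

Answer: odado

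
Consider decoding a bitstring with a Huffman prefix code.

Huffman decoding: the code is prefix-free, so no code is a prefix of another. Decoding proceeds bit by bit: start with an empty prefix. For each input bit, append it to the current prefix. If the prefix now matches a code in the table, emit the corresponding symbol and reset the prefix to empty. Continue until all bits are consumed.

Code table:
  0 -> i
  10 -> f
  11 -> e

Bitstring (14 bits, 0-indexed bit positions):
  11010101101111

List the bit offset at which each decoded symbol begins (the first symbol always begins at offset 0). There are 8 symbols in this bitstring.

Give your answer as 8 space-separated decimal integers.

Bit 0: prefix='1' (no match yet)
Bit 1: prefix='11' -> emit 'e', reset
Bit 2: prefix='0' -> emit 'i', reset
Bit 3: prefix='1' (no match yet)
Bit 4: prefix='10' -> emit 'f', reset
Bit 5: prefix='1' (no match yet)
Bit 6: prefix='10' -> emit 'f', reset
Bit 7: prefix='1' (no match yet)
Bit 8: prefix='11' -> emit 'e', reset
Bit 9: prefix='0' -> emit 'i', reset
Bit 10: prefix='1' (no match yet)
Bit 11: prefix='11' -> emit 'e', reset
Bit 12: prefix='1' (no match yet)
Bit 13: prefix='11' -> emit 'e', reset

Answer: 0 2 3 5 7 9 10 12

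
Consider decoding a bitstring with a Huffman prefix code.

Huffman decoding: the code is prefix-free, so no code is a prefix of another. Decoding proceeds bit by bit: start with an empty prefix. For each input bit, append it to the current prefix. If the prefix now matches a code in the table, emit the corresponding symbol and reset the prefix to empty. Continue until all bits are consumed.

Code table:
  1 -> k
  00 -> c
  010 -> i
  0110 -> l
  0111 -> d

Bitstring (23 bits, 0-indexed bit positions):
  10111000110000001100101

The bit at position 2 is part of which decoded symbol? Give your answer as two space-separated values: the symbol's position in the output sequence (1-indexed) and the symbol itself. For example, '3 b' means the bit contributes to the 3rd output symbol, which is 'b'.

Answer: 2 d

Derivation:
Bit 0: prefix='1' -> emit 'k', reset
Bit 1: prefix='0' (no match yet)
Bit 2: prefix='01' (no match yet)
Bit 3: prefix='011' (no match yet)
Bit 4: prefix='0111' -> emit 'd', reset
Bit 5: prefix='0' (no match yet)
Bit 6: prefix='00' -> emit 'c', reset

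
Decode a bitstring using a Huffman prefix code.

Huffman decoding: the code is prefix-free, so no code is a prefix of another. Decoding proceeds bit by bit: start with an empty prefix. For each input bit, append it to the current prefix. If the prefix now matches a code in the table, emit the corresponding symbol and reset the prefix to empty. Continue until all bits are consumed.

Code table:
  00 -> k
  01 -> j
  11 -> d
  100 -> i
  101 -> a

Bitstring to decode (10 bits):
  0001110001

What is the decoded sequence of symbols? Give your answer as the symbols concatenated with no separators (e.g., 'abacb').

Bit 0: prefix='0' (no match yet)
Bit 1: prefix='00' -> emit 'k', reset
Bit 2: prefix='0' (no match yet)
Bit 3: prefix='01' -> emit 'j', reset
Bit 4: prefix='1' (no match yet)
Bit 5: prefix='11' -> emit 'd', reset
Bit 6: prefix='0' (no match yet)
Bit 7: prefix='00' -> emit 'k', reset
Bit 8: prefix='0' (no match yet)
Bit 9: prefix='01' -> emit 'j', reset

Answer: kjdkj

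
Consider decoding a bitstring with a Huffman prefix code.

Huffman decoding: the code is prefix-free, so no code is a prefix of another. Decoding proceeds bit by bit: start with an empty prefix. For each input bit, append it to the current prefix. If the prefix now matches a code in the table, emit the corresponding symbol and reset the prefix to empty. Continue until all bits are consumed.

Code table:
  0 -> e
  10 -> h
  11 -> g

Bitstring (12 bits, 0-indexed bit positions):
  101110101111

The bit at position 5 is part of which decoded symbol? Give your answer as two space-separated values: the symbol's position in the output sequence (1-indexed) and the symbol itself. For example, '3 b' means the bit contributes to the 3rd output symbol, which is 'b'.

Answer: 3 h

Derivation:
Bit 0: prefix='1' (no match yet)
Bit 1: prefix='10' -> emit 'h', reset
Bit 2: prefix='1' (no match yet)
Bit 3: prefix='11' -> emit 'g', reset
Bit 4: prefix='1' (no match yet)
Bit 5: prefix='10' -> emit 'h', reset
Bit 6: prefix='1' (no match yet)
Bit 7: prefix='10' -> emit 'h', reset
Bit 8: prefix='1' (no match yet)
Bit 9: prefix='11' -> emit 'g', reset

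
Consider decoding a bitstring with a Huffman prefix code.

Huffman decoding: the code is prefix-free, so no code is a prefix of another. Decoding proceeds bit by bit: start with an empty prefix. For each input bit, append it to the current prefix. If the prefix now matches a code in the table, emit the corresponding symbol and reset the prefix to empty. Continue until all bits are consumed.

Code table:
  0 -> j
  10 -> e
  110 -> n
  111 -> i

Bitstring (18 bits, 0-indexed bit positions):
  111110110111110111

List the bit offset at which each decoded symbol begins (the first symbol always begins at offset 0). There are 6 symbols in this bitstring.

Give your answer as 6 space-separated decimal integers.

Answer: 0 3 6 9 12 15

Derivation:
Bit 0: prefix='1' (no match yet)
Bit 1: prefix='11' (no match yet)
Bit 2: prefix='111' -> emit 'i', reset
Bit 3: prefix='1' (no match yet)
Bit 4: prefix='11' (no match yet)
Bit 5: prefix='110' -> emit 'n', reset
Bit 6: prefix='1' (no match yet)
Bit 7: prefix='11' (no match yet)
Bit 8: prefix='110' -> emit 'n', reset
Bit 9: prefix='1' (no match yet)
Bit 10: prefix='11' (no match yet)
Bit 11: prefix='111' -> emit 'i', reset
Bit 12: prefix='1' (no match yet)
Bit 13: prefix='11' (no match yet)
Bit 14: prefix='110' -> emit 'n', reset
Bit 15: prefix='1' (no match yet)
Bit 16: prefix='11' (no match yet)
Bit 17: prefix='111' -> emit 'i', reset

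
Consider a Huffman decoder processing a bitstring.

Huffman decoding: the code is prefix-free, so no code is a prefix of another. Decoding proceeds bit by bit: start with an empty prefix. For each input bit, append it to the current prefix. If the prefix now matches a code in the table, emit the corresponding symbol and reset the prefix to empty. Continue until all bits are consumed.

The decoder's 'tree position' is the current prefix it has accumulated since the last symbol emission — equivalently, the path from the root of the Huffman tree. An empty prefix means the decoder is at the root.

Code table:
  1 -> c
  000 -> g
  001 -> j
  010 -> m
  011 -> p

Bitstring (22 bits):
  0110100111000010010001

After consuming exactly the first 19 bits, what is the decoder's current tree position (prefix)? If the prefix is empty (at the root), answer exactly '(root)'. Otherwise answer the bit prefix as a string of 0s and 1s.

Answer: (root)

Derivation:
Bit 0: prefix='0' (no match yet)
Bit 1: prefix='01' (no match yet)
Bit 2: prefix='011' -> emit 'p', reset
Bit 3: prefix='0' (no match yet)
Bit 4: prefix='01' (no match yet)
Bit 5: prefix='010' -> emit 'm', reset
Bit 6: prefix='0' (no match yet)
Bit 7: prefix='01' (no match yet)
Bit 8: prefix='011' -> emit 'p', reset
Bit 9: prefix='1' -> emit 'c', reset
Bit 10: prefix='0' (no match yet)
Bit 11: prefix='00' (no match yet)
Bit 12: prefix='000' -> emit 'g', reset
Bit 13: prefix='0' (no match yet)
Bit 14: prefix='01' (no match yet)
Bit 15: prefix='010' -> emit 'm', reset
Bit 16: prefix='0' (no match yet)
Bit 17: prefix='01' (no match yet)
Bit 18: prefix='010' -> emit 'm', reset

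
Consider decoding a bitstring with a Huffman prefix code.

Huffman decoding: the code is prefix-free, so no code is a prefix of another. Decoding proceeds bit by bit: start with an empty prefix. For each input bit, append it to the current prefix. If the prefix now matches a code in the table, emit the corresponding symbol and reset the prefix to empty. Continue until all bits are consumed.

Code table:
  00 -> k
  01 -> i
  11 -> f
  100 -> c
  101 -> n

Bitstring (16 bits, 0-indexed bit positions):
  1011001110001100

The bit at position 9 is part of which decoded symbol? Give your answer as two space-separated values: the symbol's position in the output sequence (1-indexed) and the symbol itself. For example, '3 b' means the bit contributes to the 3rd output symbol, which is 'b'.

Bit 0: prefix='1' (no match yet)
Bit 1: prefix='10' (no match yet)
Bit 2: prefix='101' -> emit 'n', reset
Bit 3: prefix='1' (no match yet)
Bit 4: prefix='10' (no match yet)
Bit 5: prefix='100' -> emit 'c', reset
Bit 6: prefix='1' (no match yet)
Bit 7: prefix='11' -> emit 'f', reset
Bit 8: prefix='1' (no match yet)
Bit 9: prefix='10' (no match yet)
Bit 10: prefix='100' -> emit 'c', reset
Bit 11: prefix='0' (no match yet)
Bit 12: prefix='01' -> emit 'i', reset
Bit 13: prefix='1' (no match yet)

Answer: 4 c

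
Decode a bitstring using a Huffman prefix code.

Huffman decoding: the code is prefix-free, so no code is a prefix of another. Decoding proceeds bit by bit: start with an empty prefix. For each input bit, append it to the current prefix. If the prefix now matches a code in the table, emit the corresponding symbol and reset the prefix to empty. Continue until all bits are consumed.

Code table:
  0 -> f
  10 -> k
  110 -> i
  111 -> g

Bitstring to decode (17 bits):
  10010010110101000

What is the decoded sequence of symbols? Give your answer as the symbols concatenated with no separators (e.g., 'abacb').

Answer: kfkfkikkff

Derivation:
Bit 0: prefix='1' (no match yet)
Bit 1: prefix='10' -> emit 'k', reset
Bit 2: prefix='0' -> emit 'f', reset
Bit 3: prefix='1' (no match yet)
Bit 4: prefix='10' -> emit 'k', reset
Bit 5: prefix='0' -> emit 'f', reset
Bit 6: prefix='1' (no match yet)
Bit 7: prefix='10' -> emit 'k', reset
Bit 8: prefix='1' (no match yet)
Bit 9: prefix='11' (no match yet)
Bit 10: prefix='110' -> emit 'i', reset
Bit 11: prefix='1' (no match yet)
Bit 12: prefix='10' -> emit 'k', reset
Bit 13: prefix='1' (no match yet)
Bit 14: prefix='10' -> emit 'k', reset
Bit 15: prefix='0' -> emit 'f', reset
Bit 16: prefix='0' -> emit 'f', reset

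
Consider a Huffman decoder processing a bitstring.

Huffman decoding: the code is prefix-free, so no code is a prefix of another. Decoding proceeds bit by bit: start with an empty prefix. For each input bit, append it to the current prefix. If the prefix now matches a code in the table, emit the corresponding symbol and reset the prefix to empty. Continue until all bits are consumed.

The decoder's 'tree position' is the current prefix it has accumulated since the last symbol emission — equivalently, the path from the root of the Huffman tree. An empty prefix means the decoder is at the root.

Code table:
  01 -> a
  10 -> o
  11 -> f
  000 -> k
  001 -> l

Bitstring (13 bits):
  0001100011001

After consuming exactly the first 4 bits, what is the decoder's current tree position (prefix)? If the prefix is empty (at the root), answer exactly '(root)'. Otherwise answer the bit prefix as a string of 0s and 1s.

Answer: 1

Derivation:
Bit 0: prefix='0' (no match yet)
Bit 1: prefix='00' (no match yet)
Bit 2: prefix='000' -> emit 'k', reset
Bit 3: prefix='1' (no match yet)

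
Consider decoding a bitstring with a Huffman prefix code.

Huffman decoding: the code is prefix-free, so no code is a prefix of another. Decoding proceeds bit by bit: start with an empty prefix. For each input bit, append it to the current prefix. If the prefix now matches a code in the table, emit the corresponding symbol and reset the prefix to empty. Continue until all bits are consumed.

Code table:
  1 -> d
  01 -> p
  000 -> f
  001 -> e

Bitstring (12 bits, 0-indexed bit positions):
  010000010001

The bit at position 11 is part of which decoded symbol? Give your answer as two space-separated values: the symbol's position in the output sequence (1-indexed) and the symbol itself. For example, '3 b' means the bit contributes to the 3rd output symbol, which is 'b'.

Answer: 5 d

Derivation:
Bit 0: prefix='0' (no match yet)
Bit 1: prefix='01' -> emit 'p', reset
Bit 2: prefix='0' (no match yet)
Bit 3: prefix='00' (no match yet)
Bit 4: prefix='000' -> emit 'f', reset
Bit 5: prefix='0' (no match yet)
Bit 6: prefix='00' (no match yet)
Bit 7: prefix='001' -> emit 'e', reset
Bit 8: prefix='0' (no match yet)
Bit 9: prefix='00' (no match yet)
Bit 10: prefix='000' -> emit 'f', reset
Bit 11: prefix='1' -> emit 'd', reset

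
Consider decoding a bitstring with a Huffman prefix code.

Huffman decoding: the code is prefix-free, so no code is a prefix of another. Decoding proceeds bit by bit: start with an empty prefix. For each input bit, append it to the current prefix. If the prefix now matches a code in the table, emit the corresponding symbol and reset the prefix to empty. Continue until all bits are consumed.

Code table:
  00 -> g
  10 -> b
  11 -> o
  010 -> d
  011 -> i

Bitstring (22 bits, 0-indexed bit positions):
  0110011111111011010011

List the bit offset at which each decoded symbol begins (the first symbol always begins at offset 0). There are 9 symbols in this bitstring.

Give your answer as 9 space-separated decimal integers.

Bit 0: prefix='0' (no match yet)
Bit 1: prefix='01' (no match yet)
Bit 2: prefix='011' -> emit 'i', reset
Bit 3: prefix='0' (no match yet)
Bit 4: prefix='00' -> emit 'g', reset
Bit 5: prefix='1' (no match yet)
Bit 6: prefix='11' -> emit 'o', reset
Bit 7: prefix='1' (no match yet)
Bit 8: prefix='11' -> emit 'o', reset
Bit 9: prefix='1' (no match yet)
Bit 10: prefix='11' -> emit 'o', reset
Bit 11: prefix='1' (no match yet)
Bit 12: prefix='11' -> emit 'o', reset
Bit 13: prefix='0' (no match yet)
Bit 14: prefix='01' (no match yet)
Bit 15: prefix='011' -> emit 'i', reset
Bit 16: prefix='0' (no match yet)
Bit 17: prefix='01' (no match yet)
Bit 18: prefix='010' -> emit 'd', reset
Bit 19: prefix='0' (no match yet)
Bit 20: prefix='01' (no match yet)
Bit 21: prefix='011' -> emit 'i', reset

Answer: 0 3 5 7 9 11 13 16 19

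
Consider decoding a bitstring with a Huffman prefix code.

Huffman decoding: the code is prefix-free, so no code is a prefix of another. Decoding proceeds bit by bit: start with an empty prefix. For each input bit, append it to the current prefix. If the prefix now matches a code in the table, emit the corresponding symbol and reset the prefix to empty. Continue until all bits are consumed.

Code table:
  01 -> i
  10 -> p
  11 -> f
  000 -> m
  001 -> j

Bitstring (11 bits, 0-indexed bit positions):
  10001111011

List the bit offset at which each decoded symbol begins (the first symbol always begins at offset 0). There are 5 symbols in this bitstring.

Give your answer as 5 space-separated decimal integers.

Answer: 0 2 5 7 9

Derivation:
Bit 0: prefix='1' (no match yet)
Bit 1: prefix='10' -> emit 'p', reset
Bit 2: prefix='0' (no match yet)
Bit 3: prefix='00' (no match yet)
Bit 4: prefix='001' -> emit 'j', reset
Bit 5: prefix='1' (no match yet)
Bit 6: prefix='11' -> emit 'f', reset
Bit 7: prefix='1' (no match yet)
Bit 8: prefix='10' -> emit 'p', reset
Bit 9: prefix='1' (no match yet)
Bit 10: prefix='11' -> emit 'f', reset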